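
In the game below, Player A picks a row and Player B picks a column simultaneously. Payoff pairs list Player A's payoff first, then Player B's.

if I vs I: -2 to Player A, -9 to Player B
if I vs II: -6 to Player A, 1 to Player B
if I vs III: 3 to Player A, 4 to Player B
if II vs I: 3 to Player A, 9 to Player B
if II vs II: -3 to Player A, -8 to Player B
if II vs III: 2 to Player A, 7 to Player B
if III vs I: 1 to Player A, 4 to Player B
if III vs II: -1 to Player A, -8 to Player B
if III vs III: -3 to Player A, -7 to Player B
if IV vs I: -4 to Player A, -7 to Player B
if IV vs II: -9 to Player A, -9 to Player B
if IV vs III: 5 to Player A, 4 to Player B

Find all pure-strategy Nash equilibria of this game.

(II, I) and (IV, III)

A profile is a Nash equilibrium when each player is best-responding to the other.
Player A's best responses — vs I: II (payoff 3); vs II: III (payoff -1); vs III: IV (payoff 5).
Player B's best responses — vs I: III (payoff 4); vs II: I (payoff 9); vs III: I (payoff 4); vs IV: III (payoff 4).
Mutual best responses occur at (II, I) and (IV, III); at each, neither player gains by switching.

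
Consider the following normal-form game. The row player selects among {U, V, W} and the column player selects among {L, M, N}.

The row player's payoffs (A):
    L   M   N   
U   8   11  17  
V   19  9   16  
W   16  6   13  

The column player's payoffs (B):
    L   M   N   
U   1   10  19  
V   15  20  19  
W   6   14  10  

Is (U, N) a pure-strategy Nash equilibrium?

Yes

Holding the column player at N: the row player gets 17 from U, versus 16 from V, 13 from W. No profitable deviation for the row player.
Holding the row player at U: the column player gets 19 from N, versus 1 from L, 10 from M. No profitable deviation for the column player either.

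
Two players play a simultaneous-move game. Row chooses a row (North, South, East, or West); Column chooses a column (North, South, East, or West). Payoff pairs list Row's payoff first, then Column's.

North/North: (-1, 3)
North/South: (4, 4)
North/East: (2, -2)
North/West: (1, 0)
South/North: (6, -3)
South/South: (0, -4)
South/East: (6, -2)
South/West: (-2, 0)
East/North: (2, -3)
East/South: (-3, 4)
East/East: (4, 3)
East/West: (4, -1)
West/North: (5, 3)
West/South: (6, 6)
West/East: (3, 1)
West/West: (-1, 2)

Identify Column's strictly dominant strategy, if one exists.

No strictly dominant strategy

A strategy is strictly dominant if it gives Column a strictly higher payoff than every other strategy, against every choice by the opponent.
North is not dominant: against North, South gives 4 > 3.
South is not dominant: against South, North gives -3 > -4.
East is not dominant: against North, North gives 3 > -2.
West is not dominant: against North, North gives 3 > 0.
No single strategy is best against every opponent action.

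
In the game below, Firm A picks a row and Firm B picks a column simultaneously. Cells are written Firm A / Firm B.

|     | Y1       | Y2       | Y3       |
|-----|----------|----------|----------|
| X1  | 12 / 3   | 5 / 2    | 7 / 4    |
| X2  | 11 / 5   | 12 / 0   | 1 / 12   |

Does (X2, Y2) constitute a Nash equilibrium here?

Holding Firm B at Y2: Firm A gets 12 from X2, versus 5 from X1. No profitable deviation for Firm A.
Holding Firm A at X2: Firm B gets 0 from Y2 but could get 12 by switching to Y3. Firm B has a profitable deviation.

No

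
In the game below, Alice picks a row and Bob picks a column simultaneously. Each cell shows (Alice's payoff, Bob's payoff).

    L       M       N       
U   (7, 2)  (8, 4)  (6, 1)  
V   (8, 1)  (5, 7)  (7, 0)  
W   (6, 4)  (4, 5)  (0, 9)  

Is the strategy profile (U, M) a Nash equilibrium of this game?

Holding Bob at M: Alice gets 8 from U, versus 5 from V, 4 from W. No profitable deviation for Alice.
Holding Alice at U: Bob gets 4 from M, versus 2 from L, 1 from N. No profitable deviation for Bob either.

Yes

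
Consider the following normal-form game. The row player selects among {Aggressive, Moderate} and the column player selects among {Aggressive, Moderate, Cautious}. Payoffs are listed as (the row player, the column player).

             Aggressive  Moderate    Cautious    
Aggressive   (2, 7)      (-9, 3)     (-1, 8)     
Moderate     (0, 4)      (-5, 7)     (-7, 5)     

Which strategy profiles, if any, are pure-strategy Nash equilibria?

Find each player's best response to every opponent strategy; NE are the intersections.
The row player's best responses — vs Aggressive: Aggressive (payoff 2); vs Moderate: Moderate (payoff -5); vs Cautious: Aggressive (payoff -1).
The column player's best responses — vs Aggressive: Cautious (payoff 8); vs Moderate: Moderate (payoff 7).
Mutual best responses occur at (Aggressive, Cautious) and (Moderate, Moderate); at each, neither player gains by switching.

(Aggressive, Cautious) and (Moderate, Moderate)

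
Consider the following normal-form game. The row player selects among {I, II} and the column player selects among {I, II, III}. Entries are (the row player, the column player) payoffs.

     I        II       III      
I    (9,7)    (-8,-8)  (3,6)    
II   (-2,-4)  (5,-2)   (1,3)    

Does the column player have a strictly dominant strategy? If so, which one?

Check whether one of the column player's strategies beats all alternatives regardless of what the opponent does.
I is not dominant: against II, II gives -2 > -4.
II is not dominant: against I, I gives 7 > -8.
III is not dominant: against I, I gives 7 > 6.
No single strategy is best against every opponent action.

No strictly dominant strategy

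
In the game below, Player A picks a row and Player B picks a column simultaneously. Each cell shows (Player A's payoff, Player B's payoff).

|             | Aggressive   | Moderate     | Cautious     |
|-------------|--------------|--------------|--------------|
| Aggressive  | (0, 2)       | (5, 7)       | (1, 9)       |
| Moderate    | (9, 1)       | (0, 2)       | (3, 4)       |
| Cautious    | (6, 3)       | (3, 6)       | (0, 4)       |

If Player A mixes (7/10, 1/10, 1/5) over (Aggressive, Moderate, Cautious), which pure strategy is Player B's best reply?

Cautious

Compute Player B's expected payoff from each pure strategy against the given mix.
Aggressive: (7/10)·2 + (1/10)·1 + (1/5)·3 = 21/10
Moderate: (7/10)·7 + (1/10)·2 + (1/5)·6 = 63/10
Cautious: (7/10)·9 + (1/10)·4 + (1/5)·4 = 15/2
Highest expected payoff is 15/2, from Cautious.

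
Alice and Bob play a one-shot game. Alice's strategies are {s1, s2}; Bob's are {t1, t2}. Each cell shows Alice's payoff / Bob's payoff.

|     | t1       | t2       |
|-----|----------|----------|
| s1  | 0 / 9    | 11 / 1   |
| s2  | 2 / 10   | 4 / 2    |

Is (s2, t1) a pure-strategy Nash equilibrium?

Yes

Holding Bob at t1: Alice gets 2 from s2, versus 0 from s1. No profitable deviation for Alice.
Holding Alice at s2: Bob gets 10 from t1, versus 2 from t2. No profitable deviation for Bob either.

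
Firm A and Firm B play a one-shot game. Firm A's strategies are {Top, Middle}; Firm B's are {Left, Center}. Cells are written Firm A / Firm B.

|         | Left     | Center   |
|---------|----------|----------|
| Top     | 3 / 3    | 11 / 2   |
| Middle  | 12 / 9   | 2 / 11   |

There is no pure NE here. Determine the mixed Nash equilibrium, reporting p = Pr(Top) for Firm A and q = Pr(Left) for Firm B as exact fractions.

In a mixed NE each player is indifferent between their pure strategies, so the opponent's mix sets the indifference.
Firm B indifferent between Left and Center: p·3 + (1−p)·9 = p·2 + (1−p)·11 ⟹ 9 + (-6)p = 11 + (-9)p ⟹ p = 2/3.
Firm A indifferent between Top and Middle: q·3 + (1−q)·11 = q·12 + (1−q)·2 ⟹ 11 + (-8)q = 2 + 10q ⟹ q = 1/2.

p = 2/3, q = 1/2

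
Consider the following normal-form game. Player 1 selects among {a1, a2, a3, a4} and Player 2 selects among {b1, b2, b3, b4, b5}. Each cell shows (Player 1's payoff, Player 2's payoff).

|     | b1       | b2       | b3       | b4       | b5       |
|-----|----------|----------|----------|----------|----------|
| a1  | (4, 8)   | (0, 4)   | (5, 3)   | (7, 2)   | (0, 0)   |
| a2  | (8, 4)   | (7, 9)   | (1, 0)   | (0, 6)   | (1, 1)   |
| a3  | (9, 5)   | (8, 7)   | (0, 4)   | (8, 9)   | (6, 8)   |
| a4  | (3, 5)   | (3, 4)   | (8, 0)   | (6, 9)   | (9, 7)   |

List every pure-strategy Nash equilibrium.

Find each player's best response to every opponent strategy; NE are the intersections.
Player 1's best responses — vs b1: a3 (payoff 9); vs b2: a3 (payoff 8); vs b3: a4 (payoff 8); vs b4: a3 (payoff 8); vs b5: a4 (payoff 9).
Player 2's best responses — vs a1: b1 (payoff 8); vs a2: b2 (payoff 9); vs a3: b4 (payoff 9); vs a4: b4 (payoff 9).
The only mutual best response is (a3, b4); neither player gains by switching there.

(a3, b4)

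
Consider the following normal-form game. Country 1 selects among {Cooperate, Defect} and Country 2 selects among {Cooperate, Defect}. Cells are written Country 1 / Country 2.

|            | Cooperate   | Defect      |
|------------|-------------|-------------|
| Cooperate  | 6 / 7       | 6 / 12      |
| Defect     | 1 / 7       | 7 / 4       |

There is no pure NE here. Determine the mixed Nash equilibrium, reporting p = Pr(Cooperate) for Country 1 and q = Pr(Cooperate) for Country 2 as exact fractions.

In a mixed NE each player is indifferent between their pure strategies, so the opponent's mix sets the indifference.
Country 2 indifferent between Cooperate and Defect: p·7 + (1−p)·7 = p·12 + (1−p)·4 ⟹ 7 + 0p = 4 + 8p ⟹ p = 3/8.
Country 1 indifferent between Cooperate and Defect: q·6 + (1−q)·6 = q·1 + (1−q)·7 ⟹ 6 + 0q = 7 + (-6)q ⟹ q = 1/6.

p = 3/8, q = 1/6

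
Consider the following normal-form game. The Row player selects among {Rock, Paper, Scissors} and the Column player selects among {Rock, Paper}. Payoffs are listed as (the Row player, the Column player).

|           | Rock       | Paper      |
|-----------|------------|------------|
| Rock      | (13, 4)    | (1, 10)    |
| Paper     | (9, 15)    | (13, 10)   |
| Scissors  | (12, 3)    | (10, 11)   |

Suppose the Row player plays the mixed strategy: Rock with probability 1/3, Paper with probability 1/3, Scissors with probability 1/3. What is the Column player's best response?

Compute the Column player's expected payoff from each pure strategy against the given mix.
Rock: (1/3)·4 + (1/3)·15 + (1/3)·3 = 22/3
Paper: (1/3)·10 + (1/3)·10 + (1/3)·11 = 31/3
Highest expected payoff is 31/3, from Paper.

Paper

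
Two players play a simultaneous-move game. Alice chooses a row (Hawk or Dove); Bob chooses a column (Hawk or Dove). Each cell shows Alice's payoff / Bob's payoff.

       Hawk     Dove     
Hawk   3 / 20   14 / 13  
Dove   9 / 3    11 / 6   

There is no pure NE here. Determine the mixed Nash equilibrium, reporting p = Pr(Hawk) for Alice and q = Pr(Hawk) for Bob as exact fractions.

In a mixed NE each player is indifferent between their pure strategies, so the opponent's mix sets the indifference.
Bob indifferent between Hawk and Dove: p·20 + (1−p)·3 = p·13 + (1−p)·6 ⟹ 3 + 17p = 6 + 7p ⟹ p = 3/10.
Alice indifferent between Hawk and Dove: q·3 + (1−q)·14 = q·9 + (1−q)·11 ⟹ 14 + (-11)q = 11 + (-2)q ⟹ q = 1/3.

p = 3/10, q = 1/3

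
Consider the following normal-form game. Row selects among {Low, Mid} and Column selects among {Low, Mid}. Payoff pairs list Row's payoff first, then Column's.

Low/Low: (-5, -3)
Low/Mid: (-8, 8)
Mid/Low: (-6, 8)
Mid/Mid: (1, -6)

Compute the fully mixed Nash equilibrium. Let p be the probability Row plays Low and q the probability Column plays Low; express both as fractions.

p = 14/25, q = 9/10

In a mixed NE each player is indifferent between their pure strategies, so the opponent's mix sets the indifference.
Column indifferent between Low and Mid: p·(-3) + (1−p)·8 = p·8 + (1−p)·(-6) ⟹ 8 + (-11)p = (-6) + 14p ⟹ p = 14/25.
Row indifferent between Low and Mid: q·(-5) + (1−q)·(-8) = q·(-6) + (1−q)·1 ⟹ (-8) + 3q = 1 + (-7)q ⟹ q = 9/10.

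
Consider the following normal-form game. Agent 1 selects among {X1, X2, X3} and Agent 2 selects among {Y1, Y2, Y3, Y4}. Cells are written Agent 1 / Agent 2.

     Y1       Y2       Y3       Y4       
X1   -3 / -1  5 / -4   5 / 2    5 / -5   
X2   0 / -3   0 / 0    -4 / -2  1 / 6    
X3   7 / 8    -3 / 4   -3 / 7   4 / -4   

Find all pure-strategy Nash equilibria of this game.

Check mutual best responses: a cell is a NE iff neither player can gain by unilaterally deviating.
Agent 1's best responses — vs Y1: X3 (payoff 7); vs Y2: X1 (payoff 5); vs Y3: X1 (payoff 5); vs Y4: X1 (payoff 5).
Agent 2's best responses — vs X1: Y3 (payoff 2); vs X2: Y4 (payoff 6); vs X3: Y1 (payoff 8).
Mutual best responses occur at (X1, Y3) and (X3, Y1); at each, neither player gains by switching.

(X1, Y3) and (X3, Y1)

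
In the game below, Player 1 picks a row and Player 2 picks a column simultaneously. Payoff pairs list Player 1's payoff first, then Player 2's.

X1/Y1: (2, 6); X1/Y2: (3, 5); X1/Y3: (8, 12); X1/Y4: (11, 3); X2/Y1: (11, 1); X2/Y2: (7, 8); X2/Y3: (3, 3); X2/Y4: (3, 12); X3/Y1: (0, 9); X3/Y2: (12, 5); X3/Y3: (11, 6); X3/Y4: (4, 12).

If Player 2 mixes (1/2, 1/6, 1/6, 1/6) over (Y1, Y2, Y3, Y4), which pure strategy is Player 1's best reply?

X2

Compute Player 1's expected payoff from each pure strategy against the given mix.
X1: (1/2)·2 + (1/6)·3 + (1/6)·8 + (1/6)·11 = 14/3
X2: (1/2)·11 + (1/6)·7 + (1/6)·3 + (1/6)·3 = 23/3
X3: (1/2)·0 + (1/6)·12 + (1/6)·11 + (1/6)·4 = 9/2
Highest expected payoff is 23/3, from X2.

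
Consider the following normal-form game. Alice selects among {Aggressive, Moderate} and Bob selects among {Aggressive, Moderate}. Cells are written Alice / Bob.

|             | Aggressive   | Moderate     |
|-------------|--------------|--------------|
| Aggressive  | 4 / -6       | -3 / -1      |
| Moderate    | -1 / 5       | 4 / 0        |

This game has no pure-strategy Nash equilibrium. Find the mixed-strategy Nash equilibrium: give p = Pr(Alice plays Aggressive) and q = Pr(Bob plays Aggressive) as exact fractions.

p = 1/2, q = 7/12

In a mixed NE each player is indifferent between their pure strategies, so the opponent's mix sets the indifference.
Bob indifferent between Aggressive and Moderate: p·(-6) + (1−p)·5 = p·(-1) + (1−p)·0 ⟹ 5 + (-11)p = 0 + (-1)p ⟹ p = 1/2.
Alice indifferent between Aggressive and Moderate: q·4 + (1−q)·(-3) = q·(-1) + (1−q)·4 ⟹ (-3) + 7q = 4 + (-5)q ⟹ q = 7/12.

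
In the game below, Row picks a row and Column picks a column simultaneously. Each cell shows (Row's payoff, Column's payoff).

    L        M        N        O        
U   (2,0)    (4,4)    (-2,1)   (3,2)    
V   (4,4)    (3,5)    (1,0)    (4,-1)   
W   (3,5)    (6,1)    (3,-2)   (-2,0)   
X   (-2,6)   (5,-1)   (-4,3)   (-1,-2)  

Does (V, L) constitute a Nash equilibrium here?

Holding Column at L: Row gets 4 from V, versus 2 from U, 3 from W, -2 from X. No profitable deviation for Row.
Holding Row at V: Column gets 4 from L but could get 5 by switching to M. Column has a profitable deviation.

No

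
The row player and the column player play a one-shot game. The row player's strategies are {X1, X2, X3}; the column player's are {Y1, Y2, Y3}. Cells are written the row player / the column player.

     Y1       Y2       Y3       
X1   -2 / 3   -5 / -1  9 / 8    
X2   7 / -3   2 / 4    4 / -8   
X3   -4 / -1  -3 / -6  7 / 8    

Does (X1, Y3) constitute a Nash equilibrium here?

Holding the column player at Y3: the row player gets 9 from X1, versus 4 from X2, 7 from X3. No profitable deviation for the row player.
Holding the row player at X1: the column player gets 8 from Y3, versus 3 from Y1, -1 from Y2. No profitable deviation for the column player either.

Yes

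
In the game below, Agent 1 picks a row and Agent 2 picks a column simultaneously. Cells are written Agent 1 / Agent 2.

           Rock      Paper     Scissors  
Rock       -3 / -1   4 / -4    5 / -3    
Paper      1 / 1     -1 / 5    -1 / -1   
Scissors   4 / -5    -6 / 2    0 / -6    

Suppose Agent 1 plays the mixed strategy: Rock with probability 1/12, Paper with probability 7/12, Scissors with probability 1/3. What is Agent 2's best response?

Paper

Compute Agent 2's expected payoff from each pure strategy against the given mix.
Rock: (1/12)·(-1) + (7/12)·1 + (1/3)·(-5) = -7/6
Paper: (1/12)·(-4) + (7/12)·5 + (1/3)·2 = 13/4
Scissors: (1/12)·(-3) + (7/12)·(-1) + (1/3)·(-6) = -17/6
Highest expected payoff is 13/4, from Paper.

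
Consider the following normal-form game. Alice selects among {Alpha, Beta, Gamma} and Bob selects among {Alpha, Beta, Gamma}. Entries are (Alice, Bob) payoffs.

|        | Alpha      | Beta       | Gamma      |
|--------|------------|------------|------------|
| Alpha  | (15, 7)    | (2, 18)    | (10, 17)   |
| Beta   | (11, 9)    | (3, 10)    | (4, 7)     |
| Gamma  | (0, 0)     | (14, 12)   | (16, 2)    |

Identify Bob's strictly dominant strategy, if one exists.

Beta

A strategy is strictly dominant if it gives Bob a strictly higher payoff than every other strategy, against every choice by the opponent.
Beta strictly dominates: vs Alpha: 18 > each of {7, 17}; vs Beta: 10 > each of {9, 7}; vs Gamma: 12 > each of {0, 2}.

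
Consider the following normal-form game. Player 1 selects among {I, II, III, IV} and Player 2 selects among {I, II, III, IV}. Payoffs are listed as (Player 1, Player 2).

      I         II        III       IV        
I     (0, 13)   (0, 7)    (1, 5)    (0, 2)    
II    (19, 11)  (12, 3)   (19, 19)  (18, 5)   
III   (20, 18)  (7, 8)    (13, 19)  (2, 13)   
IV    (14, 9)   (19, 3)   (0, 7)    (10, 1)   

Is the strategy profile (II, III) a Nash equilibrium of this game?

Yes

Holding Player 2 at III: Player 1 gets 19 from II, versus 1 from I, 13 from III, 0 from IV. No profitable deviation for Player 1.
Holding Player 1 at II: Player 2 gets 19 from III, versus 11 from I, 3 from II, 5 from IV. No profitable deviation for Player 2 either.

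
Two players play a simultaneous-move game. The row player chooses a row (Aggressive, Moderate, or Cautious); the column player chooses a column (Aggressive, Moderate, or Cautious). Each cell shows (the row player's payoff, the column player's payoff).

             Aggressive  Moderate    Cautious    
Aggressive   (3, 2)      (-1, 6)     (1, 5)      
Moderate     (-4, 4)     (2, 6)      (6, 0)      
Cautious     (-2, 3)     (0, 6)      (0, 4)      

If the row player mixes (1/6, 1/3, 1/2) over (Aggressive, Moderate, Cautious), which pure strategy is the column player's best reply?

The column player's best reply maximizes expected payoff against the mix.
Aggressive: (1/6)·2 + (1/3)·4 + (1/2)·3 = 19/6
Moderate: (1/6)·6 + (1/3)·6 + (1/2)·6 = 6
Cautious: (1/6)·5 + (1/3)·0 + (1/2)·4 = 17/6
Highest expected payoff is 6, from Moderate.

Moderate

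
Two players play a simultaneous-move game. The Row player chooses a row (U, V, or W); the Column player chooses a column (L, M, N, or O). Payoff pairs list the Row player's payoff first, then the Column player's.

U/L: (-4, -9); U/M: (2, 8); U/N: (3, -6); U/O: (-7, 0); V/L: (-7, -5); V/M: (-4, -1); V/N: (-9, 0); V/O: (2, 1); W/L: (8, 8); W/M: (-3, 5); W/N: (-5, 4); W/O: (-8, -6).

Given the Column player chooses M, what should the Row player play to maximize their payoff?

U

With the Column player fixed at M, the Row player's payoffs are: U → 2, V → -4, W → -3.
The maximum is 2, achieved by U.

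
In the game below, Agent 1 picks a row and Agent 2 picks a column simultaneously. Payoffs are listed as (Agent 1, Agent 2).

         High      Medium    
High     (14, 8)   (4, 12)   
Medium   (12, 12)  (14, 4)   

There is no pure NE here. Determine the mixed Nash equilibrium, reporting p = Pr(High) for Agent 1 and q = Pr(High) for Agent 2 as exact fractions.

In a mixed NE each player is indifferent between their pure strategies, so the opponent's mix sets the indifference.
Agent 2 indifferent between High and Medium: p·8 + (1−p)·12 = p·12 + (1−p)·4 ⟹ 12 + (-4)p = 4 + 8p ⟹ p = 2/3.
Agent 1 indifferent between High and Medium: q·14 + (1−q)·4 = q·12 + (1−q)·14 ⟹ 4 + 10q = 14 + (-2)q ⟹ q = 5/6.

p = 2/3, q = 5/6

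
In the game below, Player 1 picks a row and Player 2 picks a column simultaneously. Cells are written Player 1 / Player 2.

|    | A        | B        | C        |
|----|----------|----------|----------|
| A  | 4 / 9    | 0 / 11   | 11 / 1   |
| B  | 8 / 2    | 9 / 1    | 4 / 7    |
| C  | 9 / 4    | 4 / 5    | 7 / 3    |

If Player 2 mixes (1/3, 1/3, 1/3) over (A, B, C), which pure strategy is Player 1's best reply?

Player 1's best reply maximizes expected payoff against the mix.
A: (1/3)·4 + (1/3)·0 + (1/3)·11 = 5
B: (1/3)·8 + (1/3)·9 + (1/3)·4 = 7
C: (1/3)·9 + (1/3)·4 + (1/3)·7 = 20/3
Highest expected payoff is 7, from B.

B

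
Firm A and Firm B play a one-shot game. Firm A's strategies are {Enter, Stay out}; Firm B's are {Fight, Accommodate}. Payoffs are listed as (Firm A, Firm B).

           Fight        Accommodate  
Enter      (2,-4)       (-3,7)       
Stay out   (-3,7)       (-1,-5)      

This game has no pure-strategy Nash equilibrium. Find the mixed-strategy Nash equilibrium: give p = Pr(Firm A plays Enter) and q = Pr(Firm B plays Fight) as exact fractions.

Each player's mixing probability is pinned down by making the *other* player indifferent.
Firm B indifferent between Fight and Accommodate: p·(-4) + (1−p)·7 = p·7 + (1−p)·(-5) ⟹ 7 + (-11)p = (-5) + 12p ⟹ p = 12/23.
Firm A indifferent between Enter and Stay out: q·2 + (1−q)·(-3) = q·(-3) + (1−q)·(-1) ⟹ (-3) + 5q = (-1) + (-2)q ⟹ q = 2/7.

p = 12/23, q = 2/7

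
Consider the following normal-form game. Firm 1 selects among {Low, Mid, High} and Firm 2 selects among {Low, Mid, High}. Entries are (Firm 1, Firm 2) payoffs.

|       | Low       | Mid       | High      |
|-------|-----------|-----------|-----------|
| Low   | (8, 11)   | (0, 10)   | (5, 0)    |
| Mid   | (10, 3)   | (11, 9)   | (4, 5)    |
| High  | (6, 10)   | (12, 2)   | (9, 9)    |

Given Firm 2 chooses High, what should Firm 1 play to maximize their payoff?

With Firm 2 fixed at High, Firm 1's payoffs are: Low → 5, Mid → 4, High → 9.
The maximum is 9, achieved by High.

High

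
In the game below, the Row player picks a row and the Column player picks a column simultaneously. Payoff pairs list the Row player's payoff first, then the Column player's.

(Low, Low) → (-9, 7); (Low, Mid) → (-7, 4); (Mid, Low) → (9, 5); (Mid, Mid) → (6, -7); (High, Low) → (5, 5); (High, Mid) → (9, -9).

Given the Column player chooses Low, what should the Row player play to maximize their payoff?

With the Column player fixed at Low, the Row player's payoffs are: Low → -9, Mid → 9, High → 5.
The maximum is 9, achieved by Mid.

Mid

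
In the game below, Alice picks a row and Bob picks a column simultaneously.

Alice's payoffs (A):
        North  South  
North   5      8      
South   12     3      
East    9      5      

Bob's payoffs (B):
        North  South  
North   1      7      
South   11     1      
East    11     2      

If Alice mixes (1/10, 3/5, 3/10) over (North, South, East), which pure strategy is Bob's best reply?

North

Compute Bob's expected payoff from each pure strategy against the given mix.
North: (1/10)·1 + (3/5)·11 + (3/10)·11 = 10
South: (1/10)·7 + (3/5)·1 + (3/10)·2 = 19/10
Highest expected payoff is 10, from North.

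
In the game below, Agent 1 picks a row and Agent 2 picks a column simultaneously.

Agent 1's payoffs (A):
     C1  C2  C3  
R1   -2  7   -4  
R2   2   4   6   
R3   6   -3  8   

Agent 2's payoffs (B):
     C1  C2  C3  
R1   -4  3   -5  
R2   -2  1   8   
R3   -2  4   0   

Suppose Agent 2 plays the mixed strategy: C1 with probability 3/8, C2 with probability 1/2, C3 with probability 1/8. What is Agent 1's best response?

Agent 1's best reply maximizes expected payoff against the mix.
R1: (3/8)·(-2) + (1/2)·7 + (1/8)·(-4) = 9/4
R2: (3/8)·2 + (1/2)·4 + (1/8)·6 = 7/2
R3: (3/8)·6 + (1/2)·(-3) + (1/8)·8 = 7/4
Highest expected payoff is 7/2, from R2.

R2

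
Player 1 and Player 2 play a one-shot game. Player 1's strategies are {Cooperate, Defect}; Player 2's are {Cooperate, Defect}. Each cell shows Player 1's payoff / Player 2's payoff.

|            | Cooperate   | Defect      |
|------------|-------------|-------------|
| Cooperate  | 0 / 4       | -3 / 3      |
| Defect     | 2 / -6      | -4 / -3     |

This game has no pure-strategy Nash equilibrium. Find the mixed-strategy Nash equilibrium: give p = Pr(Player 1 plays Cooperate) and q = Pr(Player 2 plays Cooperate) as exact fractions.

p = 3/4, q = 1/3

In a mixed NE each player is indifferent between their pure strategies, so the opponent's mix sets the indifference.
Player 2 indifferent between Cooperate and Defect: p·4 + (1−p)·(-6) = p·3 + (1−p)·(-3) ⟹ (-6) + 10p = (-3) + 6p ⟹ p = 3/4.
Player 1 indifferent between Cooperate and Defect: q·0 + (1−q)·(-3) = q·2 + (1−q)·(-4) ⟹ (-3) + 3q = (-4) + 6q ⟹ q = 1/3.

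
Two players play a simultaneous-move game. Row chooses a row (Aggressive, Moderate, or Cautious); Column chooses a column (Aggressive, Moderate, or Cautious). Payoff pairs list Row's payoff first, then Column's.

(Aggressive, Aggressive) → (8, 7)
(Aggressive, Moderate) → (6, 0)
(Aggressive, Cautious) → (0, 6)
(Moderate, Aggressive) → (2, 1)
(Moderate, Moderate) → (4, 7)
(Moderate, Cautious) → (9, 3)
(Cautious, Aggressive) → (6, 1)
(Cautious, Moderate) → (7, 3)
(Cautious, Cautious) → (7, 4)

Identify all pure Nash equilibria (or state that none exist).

A profile is a Nash equilibrium when each player is best-responding to the other.
Row's best responses — vs Aggressive: Aggressive (payoff 8); vs Moderate: Cautious (payoff 7); vs Cautious: Moderate (payoff 9).
Column's best responses — vs Aggressive: Aggressive (payoff 7); vs Moderate: Moderate (payoff 7); vs Cautious: Cautious (payoff 4).
The only mutual best response is (Aggressive, Aggressive); neither player gains by switching there.

(Aggressive, Aggressive)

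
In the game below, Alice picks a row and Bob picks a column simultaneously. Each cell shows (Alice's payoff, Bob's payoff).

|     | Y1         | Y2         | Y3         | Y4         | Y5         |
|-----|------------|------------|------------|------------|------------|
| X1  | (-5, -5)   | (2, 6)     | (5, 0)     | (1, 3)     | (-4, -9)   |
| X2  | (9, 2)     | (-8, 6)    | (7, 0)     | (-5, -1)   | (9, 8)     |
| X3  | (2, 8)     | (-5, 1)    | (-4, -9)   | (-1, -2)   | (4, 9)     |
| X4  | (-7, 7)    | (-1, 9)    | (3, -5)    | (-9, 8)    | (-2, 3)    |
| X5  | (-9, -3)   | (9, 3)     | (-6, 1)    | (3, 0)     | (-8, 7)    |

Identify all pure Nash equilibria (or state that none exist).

Find each player's best response to every opponent strategy; NE are the intersections.
Alice's best responses — vs Y1: X2 (payoff 9); vs Y2: X5 (payoff 9); vs Y3: X2 (payoff 7); vs Y4: X5 (payoff 3); vs Y5: X2 (payoff 9).
Bob's best responses — vs X1: Y2 (payoff 6); vs X2: Y5 (payoff 8); vs X3: Y5 (payoff 9); vs X4: Y2 (payoff 9); vs X5: Y5 (payoff 7).
The only mutual best response is (X2, Y5); neither player gains by switching there.

(X2, Y5)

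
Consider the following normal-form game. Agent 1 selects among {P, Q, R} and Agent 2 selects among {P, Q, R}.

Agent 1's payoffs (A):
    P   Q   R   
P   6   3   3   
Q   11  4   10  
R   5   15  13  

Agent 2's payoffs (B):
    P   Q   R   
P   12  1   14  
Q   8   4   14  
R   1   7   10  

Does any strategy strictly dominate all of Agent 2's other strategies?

Check whether one of Agent 2's strategies beats all alternatives regardless of what the opponent does.
R strictly dominates: vs P: 14 > each of {12, 1}; vs Q: 14 > each of {8, 4}; vs R: 10 > each of {1, 7}.

R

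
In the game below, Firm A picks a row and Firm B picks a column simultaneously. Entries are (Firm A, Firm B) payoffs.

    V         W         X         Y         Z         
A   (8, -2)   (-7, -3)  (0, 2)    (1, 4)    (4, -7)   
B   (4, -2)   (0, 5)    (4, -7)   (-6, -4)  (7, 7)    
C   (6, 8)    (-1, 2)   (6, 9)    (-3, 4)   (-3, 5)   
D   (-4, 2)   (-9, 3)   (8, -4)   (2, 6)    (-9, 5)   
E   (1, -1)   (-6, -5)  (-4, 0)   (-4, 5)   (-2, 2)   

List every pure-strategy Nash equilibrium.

(B, Z) and (D, Y)

A profile is a Nash equilibrium when each player is best-responding to the other.
Firm A's best responses — vs V: A (payoff 8); vs W: B (payoff 0); vs X: D (payoff 8); vs Y: D (payoff 2); vs Z: B (payoff 7).
Firm B's best responses — vs A: Y (payoff 4); vs B: Z (payoff 7); vs C: X (payoff 9); vs D: Y (payoff 6); vs E: Y (payoff 5).
Mutual best responses occur at (B, Z) and (D, Y); at each, neither player gains by switching.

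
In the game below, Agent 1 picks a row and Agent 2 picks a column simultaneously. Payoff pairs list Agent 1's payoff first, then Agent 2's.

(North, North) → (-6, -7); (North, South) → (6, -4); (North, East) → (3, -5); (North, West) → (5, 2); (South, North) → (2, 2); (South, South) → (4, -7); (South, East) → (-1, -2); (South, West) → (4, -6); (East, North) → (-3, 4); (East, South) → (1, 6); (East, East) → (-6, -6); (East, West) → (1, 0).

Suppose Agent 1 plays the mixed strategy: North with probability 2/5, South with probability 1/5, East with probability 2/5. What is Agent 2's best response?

West

Agent 2's best reply maximizes expected payoff against the mix.
North: (2/5)·(-7) + (1/5)·2 + (2/5)·4 = -4/5
South: (2/5)·(-4) + (1/5)·(-7) + (2/5)·6 = -3/5
East: (2/5)·(-5) + (1/5)·(-2) + (2/5)·(-6) = -24/5
West: (2/5)·2 + (1/5)·(-6) + (2/5)·0 = -2/5
Highest expected payoff is -2/5, from West.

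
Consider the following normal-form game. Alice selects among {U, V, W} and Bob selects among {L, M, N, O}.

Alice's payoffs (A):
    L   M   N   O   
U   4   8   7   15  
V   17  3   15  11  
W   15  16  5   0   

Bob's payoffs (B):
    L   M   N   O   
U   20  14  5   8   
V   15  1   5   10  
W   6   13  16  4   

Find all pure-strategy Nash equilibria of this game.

A profile is a Nash equilibrium when each player is best-responding to the other.
Alice's best responses — vs L: V (payoff 17); vs M: W (payoff 16); vs N: V (payoff 15); vs O: U (payoff 15).
Bob's best responses — vs U: L (payoff 20); vs V: L (payoff 15); vs W: N (payoff 16).
The only mutual best response is (V, L); neither player gains by switching there.

(V, L)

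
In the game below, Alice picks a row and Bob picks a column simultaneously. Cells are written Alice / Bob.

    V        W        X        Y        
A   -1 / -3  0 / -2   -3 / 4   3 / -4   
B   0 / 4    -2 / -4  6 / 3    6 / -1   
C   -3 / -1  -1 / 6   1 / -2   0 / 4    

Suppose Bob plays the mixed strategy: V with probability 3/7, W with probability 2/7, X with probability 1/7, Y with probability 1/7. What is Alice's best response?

B

Compute Alice's expected payoff from each pure strategy against the given mix.
A: (3/7)·(-1) + (2/7)·0 + (1/7)·(-3) + (1/7)·3 = -3/7
B: (3/7)·0 + (2/7)·(-2) + (1/7)·6 + (1/7)·6 = 8/7
C: (3/7)·(-3) + (2/7)·(-1) + (1/7)·1 + (1/7)·0 = -10/7
Highest expected payoff is 8/7, from B.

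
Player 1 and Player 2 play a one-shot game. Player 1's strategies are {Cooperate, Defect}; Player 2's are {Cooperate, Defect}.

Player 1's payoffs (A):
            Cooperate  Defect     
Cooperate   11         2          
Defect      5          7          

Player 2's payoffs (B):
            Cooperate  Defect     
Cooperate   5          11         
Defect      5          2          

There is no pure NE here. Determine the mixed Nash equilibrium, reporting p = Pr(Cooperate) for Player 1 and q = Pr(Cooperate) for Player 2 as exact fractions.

In a mixed NE each player is indifferent between their pure strategies, so the opponent's mix sets the indifference.
Player 2 indifferent between Cooperate and Defect: p·5 + (1−p)·5 = p·11 + (1−p)·2 ⟹ 5 + 0p = 2 + 9p ⟹ p = 1/3.
Player 1 indifferent between Cooperate and Defect: q·11 + (1−q)·2 = q·5 + (1−q)·7 ⟹ 2 + 9q = 7 + (-2)q ⟹ q = 5/11.

p = 1/3, q = 5/11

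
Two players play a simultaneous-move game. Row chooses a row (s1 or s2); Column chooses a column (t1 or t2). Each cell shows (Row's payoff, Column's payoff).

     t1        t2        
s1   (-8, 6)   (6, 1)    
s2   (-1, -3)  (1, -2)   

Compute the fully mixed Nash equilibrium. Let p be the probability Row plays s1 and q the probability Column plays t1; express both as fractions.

p = 1/6, q = 5/12

Each player's mixing probability is pinned down by making the *other* player indifferent.
Column indifferent between t1 and t2: p·6 + (1−p)·(-3) = p·1 + (1−p)·(-2) ⟹ (-3) + 9p = (-2) + 3p ⟹ p = 1/6.
Row indifferent between s1 and s2: q·(-8) + (1−q)·6 = q·(-1) + (1−q)·1 ⟹ 6 + (-14)q = 1 + (-2)q ⟹ q = 5/12.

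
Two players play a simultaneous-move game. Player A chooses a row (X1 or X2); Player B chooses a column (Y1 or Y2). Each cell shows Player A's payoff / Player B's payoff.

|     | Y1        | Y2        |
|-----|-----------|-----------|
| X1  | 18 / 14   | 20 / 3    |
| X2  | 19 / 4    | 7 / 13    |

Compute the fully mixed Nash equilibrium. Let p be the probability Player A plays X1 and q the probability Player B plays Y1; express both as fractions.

Each player's mixing probability is pinned down by making the *other* player indifferent.
Player B indifferent between Y1 and Y2: p·14 + (1−p)·4 = p·3 + (1−p)·13 ⟹ 4 + 10p = 13 + (-10)p ⟹ p = 9/20.
Player A indifferent between X1 and X2: q·18 + (1−q)·20 = q·19 + (1−q)·7 ⟹ 20 + (-2)q = 7 + 12q ⟹ q = 13/14.

p = 9/20, q = 13/14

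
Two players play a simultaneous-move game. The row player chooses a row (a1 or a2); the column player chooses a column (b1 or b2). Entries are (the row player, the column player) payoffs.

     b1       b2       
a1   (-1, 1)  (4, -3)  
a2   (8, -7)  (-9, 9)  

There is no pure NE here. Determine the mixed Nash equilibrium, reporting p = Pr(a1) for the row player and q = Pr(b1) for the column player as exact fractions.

p = 4/5, q = 13/22

In a mixed NE each player is indifferent between their pure strategies, so the opponent's mix sets the indifference.
The column player indifferent between b1 and b2: p·1 + (1−p)·(-7) = p·(-3) + (1−p)·9 ⟹ (-7) + 8p = 9 + (-12)p ⟹ p = 4/5.
The row player indifferent between a1 and a2: q·(-1) + (1−q)·4 = q·8 + (1−q)·(-9) ⟹ 4 + (-5)q = (-9) + 17q ⟹ q = 13/22.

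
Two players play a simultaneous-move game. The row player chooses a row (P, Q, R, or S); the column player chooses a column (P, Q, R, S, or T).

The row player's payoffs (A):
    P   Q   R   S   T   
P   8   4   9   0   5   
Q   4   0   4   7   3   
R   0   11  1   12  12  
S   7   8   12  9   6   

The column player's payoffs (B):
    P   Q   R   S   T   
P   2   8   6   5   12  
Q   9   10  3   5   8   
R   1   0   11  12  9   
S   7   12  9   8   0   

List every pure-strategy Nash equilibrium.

(R, S)

A profile is a Nash equilibrium when each player is best-responding to the other.
The row player's best responses — vs P: P (payoff 8); vs Q: R (payoff 11); vs R: S (payoff 12); vs S: R (payoff 12); vs T: R (payoff 12).
The column player's best responses — vs P: T (payoff 12); vs Q: Q (payoff 10); vs R: S (payoff 12); vs S: Q (payoff 12).
The only mutual best response is (R, S); neither player gains by switching there.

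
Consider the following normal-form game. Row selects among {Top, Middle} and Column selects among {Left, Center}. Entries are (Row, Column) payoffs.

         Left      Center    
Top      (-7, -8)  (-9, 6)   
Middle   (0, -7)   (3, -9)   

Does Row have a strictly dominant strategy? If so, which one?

Middle

A strategy is strictly dominant if it gives Row a strictly higher payoff than every other strategy, against every choice by the opponent.
Middle strictly dominates: vs Left: 0 > -7; vs Center: 3 > -9.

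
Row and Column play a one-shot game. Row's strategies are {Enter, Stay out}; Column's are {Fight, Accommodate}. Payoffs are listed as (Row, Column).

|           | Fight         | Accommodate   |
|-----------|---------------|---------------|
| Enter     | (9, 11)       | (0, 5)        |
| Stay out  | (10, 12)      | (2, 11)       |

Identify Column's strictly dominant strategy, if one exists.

A strategy is strictly dominant if it gives Column a strictly higher payoff than every other strategy, against every choice by the opponent.
Fight strictly dominates: vs Enter: 11 > 5; vs Stay out: 12 > 11.

Fight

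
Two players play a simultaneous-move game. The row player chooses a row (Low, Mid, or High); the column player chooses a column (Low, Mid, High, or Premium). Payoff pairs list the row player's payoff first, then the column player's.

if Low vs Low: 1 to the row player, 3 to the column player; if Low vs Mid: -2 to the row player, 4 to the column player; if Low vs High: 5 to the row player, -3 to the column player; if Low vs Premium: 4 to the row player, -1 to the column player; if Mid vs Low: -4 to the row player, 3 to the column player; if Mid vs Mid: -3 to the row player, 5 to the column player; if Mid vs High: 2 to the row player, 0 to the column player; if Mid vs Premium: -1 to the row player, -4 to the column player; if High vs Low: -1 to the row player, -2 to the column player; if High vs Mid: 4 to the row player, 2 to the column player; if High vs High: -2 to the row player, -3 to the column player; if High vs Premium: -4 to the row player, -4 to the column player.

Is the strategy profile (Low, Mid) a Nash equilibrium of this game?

Holding the column player at Mid: the row player gets -2 from Low but could get 4 by switching to High. The row player has a profitable deviation.

No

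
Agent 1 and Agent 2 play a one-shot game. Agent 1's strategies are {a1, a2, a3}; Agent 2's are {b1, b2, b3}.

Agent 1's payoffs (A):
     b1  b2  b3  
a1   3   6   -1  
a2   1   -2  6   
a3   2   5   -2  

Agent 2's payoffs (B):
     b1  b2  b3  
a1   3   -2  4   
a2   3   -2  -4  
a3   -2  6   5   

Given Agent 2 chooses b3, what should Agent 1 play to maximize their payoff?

a2

With Agent 2 fixed at b3, Agent 1's payoffs are: a1 → -1, a2 → 6, a3 → -2.
The maximum is 6, achieved by a2.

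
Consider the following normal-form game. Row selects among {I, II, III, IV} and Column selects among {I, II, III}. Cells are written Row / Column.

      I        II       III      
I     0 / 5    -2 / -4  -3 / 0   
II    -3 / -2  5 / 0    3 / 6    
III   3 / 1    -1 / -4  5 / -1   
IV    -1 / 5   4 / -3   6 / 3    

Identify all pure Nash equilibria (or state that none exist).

Check mutual best responses: a cell is a NE iff neither player can gain by unilaterally deviating.
Row's best responses — vs I: III (payoff 3); vs II: II (payoff 5); vs III: IV (payoff 6).
Column's best responses — vs I: I (payoff 5); vs II: III (payoff 6); vs III: I (payoff 1); vs IV: I (payoff 5).
The only mutual best response is (III, I); neither player gains by switching there.

(III, I)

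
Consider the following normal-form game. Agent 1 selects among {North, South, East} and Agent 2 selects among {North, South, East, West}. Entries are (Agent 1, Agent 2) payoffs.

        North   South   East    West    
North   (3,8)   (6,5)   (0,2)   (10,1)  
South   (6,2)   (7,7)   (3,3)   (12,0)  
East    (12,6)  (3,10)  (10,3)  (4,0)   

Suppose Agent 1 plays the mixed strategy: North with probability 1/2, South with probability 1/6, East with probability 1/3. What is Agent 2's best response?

South

Compute Agent 2's expected payoff from each pure strategy against the given mix.
North: (1/2)·8 + (1/6)·2 + (1/3)·6 = 19/3
South: (1/2)·5 + (1/6)·7 + (1/3)·10 = 7
East: (1/2)·2 + (1/6)·3 + (1/3)·3 = 5/2
West: (1/2)·1 + (1/6)·0 + (1/3)·0 = 1/2
Highest expected payoff is 7, from South.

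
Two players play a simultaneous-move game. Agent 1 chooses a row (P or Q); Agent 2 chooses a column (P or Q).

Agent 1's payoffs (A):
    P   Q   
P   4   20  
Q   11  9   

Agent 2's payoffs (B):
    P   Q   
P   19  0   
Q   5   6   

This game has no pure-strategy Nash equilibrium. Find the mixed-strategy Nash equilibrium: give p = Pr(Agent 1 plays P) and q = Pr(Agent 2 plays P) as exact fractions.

p = 1/20, q = 11/18

In a mixed NE each player is indifferent between their pure strategies, so the opponent's mix sets the indifference.
Agent 2 indifferent between P and Q: p·19 + (1−p)·5 = p·0 + (1−p)·6 ⟹ 5 + 14p = 6 + (-6)p ⟹ p = 1/20.
Agent 1 indifferent between P and Q: q·4 + (1−q)·20 = q·11 + (1−q)·9 ⟹ 20 + (-16)q = 9 + 2q ⟹ q = 11/18.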